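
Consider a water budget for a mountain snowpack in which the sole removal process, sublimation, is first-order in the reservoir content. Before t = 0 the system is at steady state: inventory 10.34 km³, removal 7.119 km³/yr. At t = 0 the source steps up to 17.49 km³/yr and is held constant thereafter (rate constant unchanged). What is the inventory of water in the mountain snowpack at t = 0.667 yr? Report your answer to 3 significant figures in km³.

15.9 km³

Residence time τ = M₀/F₀ = 1.452 yr. The eventual steady state is M_∞ = M₀·(F₁/F₀) = 10.34 × 17.49/7.119 = 25.403 km³.
The anomaly ΔM(t) = M(t) − M_∞ decays as ΔM₀·e^(−t/τ) with ΔM₀ = 10.34 − 25.403 = −15.06 km³.
At t = 0.667 yr, e^(−t/τ) = e^(−0.4592) = 0.6318, so ΔM = −9.517 km³ and M = 25.403 − 9.517 = 15.887 km³.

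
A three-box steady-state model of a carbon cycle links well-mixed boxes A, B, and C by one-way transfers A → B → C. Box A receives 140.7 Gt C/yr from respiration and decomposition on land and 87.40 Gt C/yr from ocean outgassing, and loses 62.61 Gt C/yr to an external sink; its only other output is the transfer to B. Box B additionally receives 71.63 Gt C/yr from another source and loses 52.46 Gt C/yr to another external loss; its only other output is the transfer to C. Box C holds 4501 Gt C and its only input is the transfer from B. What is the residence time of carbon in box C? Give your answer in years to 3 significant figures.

24.4 yr

Box A: F(A→B) = (140.7 + 87.40) − 62.61 = 165.49 Gt C/yr.
Box B: F(B→C) = (165.49 + 71.63) − 52.46 = 184.66 Gt C/yr.
Box C throughput = its input = 184.66 Gt C/yr; τ = 4501 / 184.66 = 24.37 yr.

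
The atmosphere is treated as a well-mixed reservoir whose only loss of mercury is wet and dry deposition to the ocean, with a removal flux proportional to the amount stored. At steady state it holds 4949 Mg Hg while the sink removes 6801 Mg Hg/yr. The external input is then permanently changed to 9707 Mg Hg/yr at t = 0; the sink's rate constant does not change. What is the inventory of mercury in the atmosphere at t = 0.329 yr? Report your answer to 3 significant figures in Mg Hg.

τ = M₀/F₀ = 4949/6801 = 0.7277 yr; rate constant k = 1/τ.
New steady state M_∞ = F₁/k = F₁·τ = 9707 × 0.7277 = 7063.7 Mg Hg.
M(t) = M_∞ + (M₀ − M_∞)·e^(−t/τ); t/τ = 0.329/0.7277 = 0.4521, so e^(−t/τ) = 0.6363.
M(t) = 7063.7 − 2115 × 0.6363 = 5718.1 Mg Hg.

5720 Mg Hg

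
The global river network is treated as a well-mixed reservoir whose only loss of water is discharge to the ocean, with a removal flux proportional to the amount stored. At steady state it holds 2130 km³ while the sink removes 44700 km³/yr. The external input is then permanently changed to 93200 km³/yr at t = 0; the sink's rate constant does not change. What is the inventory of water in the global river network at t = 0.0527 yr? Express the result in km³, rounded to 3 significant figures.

Residence time τ = M₀/F₀ = 0.04765 yr. The eventual steady state is M_∞ = M₀·(F₁/F₀) = 2130 × 93200/44700 = 4441.1 km³.
The anomaly ΔM(t) = M(t) − M_∞ decays as ΔM₀·e^(−t/τ) with ΔM₀ = 2130 − 4441.1 = −2311 km³.
At t = 0.0527 yr, e^(−t/τ) = e^(−1.106) = 0.3309, so ΔM = −764.7 km³ and M = 4441.1 − 764.7 = 3676.4 km³.

3680 km³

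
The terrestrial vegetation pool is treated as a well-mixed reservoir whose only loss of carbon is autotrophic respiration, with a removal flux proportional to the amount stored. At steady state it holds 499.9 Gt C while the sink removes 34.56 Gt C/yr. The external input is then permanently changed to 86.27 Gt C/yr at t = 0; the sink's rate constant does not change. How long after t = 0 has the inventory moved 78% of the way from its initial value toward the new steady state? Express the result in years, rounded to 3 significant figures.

τ = M₀/F₀ = 499.9/34.56 = 14.46 yr.
The remaining gap fraction is e^(−t/τ); 78% covered ⇒ e^(−t/τ) = 0.220.
t = −τ ln(0.220) = 14.46 × 1.514 = 21.90 yr.

21.9 yr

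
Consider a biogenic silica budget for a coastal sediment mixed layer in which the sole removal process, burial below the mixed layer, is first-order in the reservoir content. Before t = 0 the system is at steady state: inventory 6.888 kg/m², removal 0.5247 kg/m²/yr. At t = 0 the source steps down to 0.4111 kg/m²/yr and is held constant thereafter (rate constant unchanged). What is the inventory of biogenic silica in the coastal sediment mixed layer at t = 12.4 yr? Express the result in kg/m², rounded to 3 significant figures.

5.98 kg/m²

The sink rate constant is k = F₀/M₀ = 0.5247/6.888 = 0.07618 yr⁻¹.
Solving dM/dt = F₁ − kM with M(0) = M₀ gives M(t) = F₁/k + (M₀ − F₁/k)·e^(−kt).
F₁/k = 0.4111/0.07618 = 5.3967 kg/m²; kt = 0.07618 × 12.4 = 0.9446, e^(−kt) = 0.3888.
M(12.4) = 5.3967 + (6.888 − 5.3967) × 0.3888 = 5.3967 + 0.5799 = 5.9766 kg/m².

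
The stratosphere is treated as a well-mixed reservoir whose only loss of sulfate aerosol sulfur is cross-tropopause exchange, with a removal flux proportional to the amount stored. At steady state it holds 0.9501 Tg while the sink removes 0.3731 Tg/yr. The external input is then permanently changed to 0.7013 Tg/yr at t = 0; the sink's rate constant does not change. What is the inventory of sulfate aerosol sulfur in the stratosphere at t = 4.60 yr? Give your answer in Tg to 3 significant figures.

Residence time τ = M₀/F₀ = 2.547 yr. The eventual steady state is M_∞ = M₀·(F₁/F₀) = 0.9501 × 0.7013/0.3731 = 1.7859 Tg.
The anomaly ΔM(t) = M(t) − M_∞ decays as ΔM₀·e^(−t/τ) with ΔM₀ = 0.9501 − 1.7859 = −0.8358 Tg.
At t = 4.60 yr, e^(−t/τ) = e^(−1.806) = 0.1642, so ΔM = −0.1373 Tg and M = 1.7859 − 0.1373 = 1.6486 Tg.

1.65 Tg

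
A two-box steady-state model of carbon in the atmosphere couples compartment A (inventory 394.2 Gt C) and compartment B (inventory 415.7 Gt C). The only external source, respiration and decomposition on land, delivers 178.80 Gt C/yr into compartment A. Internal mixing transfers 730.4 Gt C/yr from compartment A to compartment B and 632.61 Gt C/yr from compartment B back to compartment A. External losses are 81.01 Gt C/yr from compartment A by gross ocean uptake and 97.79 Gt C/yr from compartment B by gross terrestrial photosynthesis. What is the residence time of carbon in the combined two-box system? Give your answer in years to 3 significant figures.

For the system as a whole, the A↔B exchange is internal and contributes nothing to the throughput; only the external sinks remove mass.
M_total = 394.2 + 415.7 = 809.90 Gt C.
ΣF_external_out = 81.01 + 97.79 = 178.80 Gt C/yr.
τ = M_total / ΣF_ext = 809.90 / 178.80 = 4.530 yr.

4.53 yr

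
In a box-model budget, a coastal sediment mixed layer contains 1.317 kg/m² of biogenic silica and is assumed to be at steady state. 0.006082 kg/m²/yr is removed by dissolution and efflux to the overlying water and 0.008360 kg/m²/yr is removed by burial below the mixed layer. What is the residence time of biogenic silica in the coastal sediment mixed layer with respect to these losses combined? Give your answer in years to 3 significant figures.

Total removal = 0.006082 + 0.008360 = 0.014442 kg/m²/yr.
τ = M / ΣF_out = 1.317 / 0.014442 = 91.19 yr.

91.2 yr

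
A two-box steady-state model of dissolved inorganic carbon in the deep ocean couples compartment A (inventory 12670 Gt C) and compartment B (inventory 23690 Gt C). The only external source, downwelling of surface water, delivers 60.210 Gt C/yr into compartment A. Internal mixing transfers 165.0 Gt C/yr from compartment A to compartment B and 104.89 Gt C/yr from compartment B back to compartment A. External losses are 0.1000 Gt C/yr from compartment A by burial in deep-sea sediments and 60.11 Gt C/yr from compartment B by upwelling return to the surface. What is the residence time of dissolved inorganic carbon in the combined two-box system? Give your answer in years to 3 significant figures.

For the system as a whole, the A↔B exchange is internal and contributes nothing to the throughput; only the external sinks remove mass.
M_total = 12670 + 23690 = 36360 Gt C.
ΣF_external_out = 0.1000 + 60.11 = 60.210 Gt C/yr.
τ = M_total / ΣF_ext = 36360 / 60.210 = 603.9 yr.

604 yr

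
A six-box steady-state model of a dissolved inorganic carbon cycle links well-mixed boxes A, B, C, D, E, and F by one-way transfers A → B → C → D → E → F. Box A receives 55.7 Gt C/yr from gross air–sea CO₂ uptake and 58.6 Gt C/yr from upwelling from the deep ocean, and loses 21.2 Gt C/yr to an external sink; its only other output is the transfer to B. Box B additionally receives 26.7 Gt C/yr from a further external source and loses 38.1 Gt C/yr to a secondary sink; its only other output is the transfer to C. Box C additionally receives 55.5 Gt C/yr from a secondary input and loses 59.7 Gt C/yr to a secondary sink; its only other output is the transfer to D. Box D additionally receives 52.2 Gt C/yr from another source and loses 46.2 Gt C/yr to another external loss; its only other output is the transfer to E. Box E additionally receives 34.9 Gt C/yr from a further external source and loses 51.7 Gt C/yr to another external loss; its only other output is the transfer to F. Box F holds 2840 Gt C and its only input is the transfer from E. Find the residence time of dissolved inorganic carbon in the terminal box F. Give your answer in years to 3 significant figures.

42.6 yr

Box A: F(A→B) = (55.7 + 58.6) − 21.2 = 93.100 Gt C/yr.
Box B: F(B→C) = (93.100 + 26.7) − 38.1 = 81.700 Gt C/yr.
Box C: F(C→D) = (81.700 + 55.5) − 59.7 = 77.500 Gt C/yr.
Box D: F(D→E) = (77.500 + 52.2) − 46.2 = 83.500 Gt C/yr.
Box E: F(E→F) = (83.500 + 34.9) − 51.7 = 66.700 Gt C/yr.
Box F throughput = its input = 66.700 Gt C/yr; τ = 2840 / 66.700 = 42.58 yr.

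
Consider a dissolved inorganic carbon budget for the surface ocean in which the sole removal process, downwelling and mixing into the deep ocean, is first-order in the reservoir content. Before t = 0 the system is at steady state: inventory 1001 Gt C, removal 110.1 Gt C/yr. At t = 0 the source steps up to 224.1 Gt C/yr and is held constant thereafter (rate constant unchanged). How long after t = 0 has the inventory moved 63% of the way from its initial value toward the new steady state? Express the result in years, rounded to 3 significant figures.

τ = M₀/F₀ = 1001/110.1 = 9.092 yr.
The remaining gap fraction is e^(−t/τ); 63% covered ⇒ e^(−t/τ) = 0.370.
t = −τ ln(0.370) = 9.092 × 0.9943 = 9.039 yr.

9.04 yr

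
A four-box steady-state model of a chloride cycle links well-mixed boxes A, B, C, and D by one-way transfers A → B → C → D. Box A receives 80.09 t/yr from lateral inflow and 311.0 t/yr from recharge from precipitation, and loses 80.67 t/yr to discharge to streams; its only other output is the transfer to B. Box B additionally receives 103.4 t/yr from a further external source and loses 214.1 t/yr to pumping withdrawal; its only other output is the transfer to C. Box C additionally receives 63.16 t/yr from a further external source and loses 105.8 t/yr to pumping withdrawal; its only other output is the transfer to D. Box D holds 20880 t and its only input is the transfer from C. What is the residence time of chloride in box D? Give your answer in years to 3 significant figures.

Box A: F(A→B) = (80.09 + 311.0) − 80.67 = 310.42 t/yr.
Box B: F(B→C) = (310.42 + 103.4) − 214.1 = 199.72 t/yr.
Box C: F(C→D) = (199.72 + 63.16) − 105.8 = 157.08 t/yr.
Box D throughput = its input = 157.08 t/yr; τ = 20880 / 157.08 = 132.9 yr.

133 yr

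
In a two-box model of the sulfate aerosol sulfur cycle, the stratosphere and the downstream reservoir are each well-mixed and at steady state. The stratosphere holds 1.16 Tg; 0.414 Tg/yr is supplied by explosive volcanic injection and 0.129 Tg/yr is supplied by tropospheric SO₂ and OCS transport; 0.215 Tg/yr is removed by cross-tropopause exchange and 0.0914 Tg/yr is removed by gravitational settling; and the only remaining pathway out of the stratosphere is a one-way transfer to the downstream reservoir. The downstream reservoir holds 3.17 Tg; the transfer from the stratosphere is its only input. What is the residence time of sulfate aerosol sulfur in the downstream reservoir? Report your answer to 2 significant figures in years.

Balance the stratosphere: ΣF_in = 0.414 + 0.129 = 0.54300 Tg/yr.
Transfer to the downstream reservoir = ΣF_in − (0.215 + 0.0914) = 0.23660 Tg/yr.
At steady state the output of the downstream reservoir equals its input, 0.23660 Tg/yr.
τ = M / F = 3.17 / 0.23660 = 13.40 yr.

13 yr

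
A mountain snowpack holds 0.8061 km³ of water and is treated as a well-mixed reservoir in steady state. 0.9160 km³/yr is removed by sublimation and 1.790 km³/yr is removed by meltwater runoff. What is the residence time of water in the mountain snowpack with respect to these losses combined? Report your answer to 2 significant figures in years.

Total removal = 0.9160 + 1.790 = 2.7060 km³/yr.
τ = M / ΣF_out = 0.8061 / 2.7060 = 0.2979 yr.

0.30 yr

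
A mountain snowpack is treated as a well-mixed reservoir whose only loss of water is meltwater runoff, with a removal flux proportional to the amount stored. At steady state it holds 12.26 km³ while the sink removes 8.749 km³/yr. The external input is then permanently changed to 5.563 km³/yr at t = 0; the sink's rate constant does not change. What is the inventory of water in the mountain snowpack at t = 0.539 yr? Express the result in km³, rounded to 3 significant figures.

10.8 km³

The sink rate constant is k = F₀/M₀ = 8.749/12.26 = 0.7136 yr⁻¹.
Solving dM/dt = F₁ − kM with M(0) = M₀ gives M(t) = F₁/k + (M₀ − F₁/k)·e^(−kt).
F₁/k = 5.563/0.7136 = 7.7954 km³; kt = 0.7136 × 0.539 = 0.3846, e^(−kt) = 0.6807.
M(0.539) = 7.7954 + (12.26 − 7.7954) × 0.6807 = 7.7954 + 3.039 = 10.834 km³.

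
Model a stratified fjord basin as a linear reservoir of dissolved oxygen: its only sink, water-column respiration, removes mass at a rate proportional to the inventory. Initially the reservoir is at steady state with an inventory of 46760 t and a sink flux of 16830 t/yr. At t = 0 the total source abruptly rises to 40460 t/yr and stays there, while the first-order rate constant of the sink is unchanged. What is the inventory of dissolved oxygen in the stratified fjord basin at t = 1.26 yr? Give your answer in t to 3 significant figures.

70700 t

The sink rate constant is k = F₀/M₀ = 16830/46760 = 0.3599 yr⁻¹.
Solving dM/dt = F₁ − kM with M(0) = M₀ gives M(t) = F₁/k + (M₀ − F₁/k)·e^(−kt).
F₁/k = 40460/0.3599 = 112410 t; kt = 0.3599 × 1.26 = 0.4535, e^(−kt) = 0.6354.
M(1.26) = 112410 + (46760 − 112410) × 0.6354 = 112410 − 41720 = 70697 t.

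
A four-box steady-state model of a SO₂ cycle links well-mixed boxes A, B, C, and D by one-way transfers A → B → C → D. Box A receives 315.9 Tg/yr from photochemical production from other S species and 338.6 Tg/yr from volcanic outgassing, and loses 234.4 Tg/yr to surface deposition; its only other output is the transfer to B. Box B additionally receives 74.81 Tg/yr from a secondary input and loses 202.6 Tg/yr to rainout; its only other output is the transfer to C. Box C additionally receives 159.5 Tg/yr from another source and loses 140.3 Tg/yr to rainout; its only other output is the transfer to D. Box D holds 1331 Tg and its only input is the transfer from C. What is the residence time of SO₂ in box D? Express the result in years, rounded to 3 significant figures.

4.27 yr

Box A: F(A→B) = (315.9 + 338.6) − 234.4 = 420.10 Tg/yr.
Box B: F(B→C) = (420.10 + 74.81) − 202.6 = 292.31 Tg/yr.
Box C: F(C→D) = (292.31 + 159.5) − 140.3 = 311.51 Tg/yr.
Box D throughput = its input = 311.51 Tg/yr; τ = 1331 / 311.51 = 4.273 yr.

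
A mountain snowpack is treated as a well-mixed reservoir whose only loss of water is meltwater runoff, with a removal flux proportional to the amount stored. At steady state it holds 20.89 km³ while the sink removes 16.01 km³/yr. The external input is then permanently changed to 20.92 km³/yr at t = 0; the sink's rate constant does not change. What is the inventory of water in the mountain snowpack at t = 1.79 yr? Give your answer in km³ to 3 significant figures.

The sink rate constant is k = F₀/M₀ = 16.01/20.89 = 0.7664 yr⁻¹.
Solving dM/dt = F₁ − kM with M(0) = M₀ gives M(t) = F₁/k + (M₀ − F₁/k)·e^(−kt).
F₁/k = 20.92/0.7664 = 27.297 km³; kt = 0.7664 × 1.79 = 1.372, e^(−kt) = 0.2536.
M(1.79) = 27.297 + (20.89 − 27.297) × 0.2536 = 27.297 − 1.625 = 25.672 km³.

25.7 km³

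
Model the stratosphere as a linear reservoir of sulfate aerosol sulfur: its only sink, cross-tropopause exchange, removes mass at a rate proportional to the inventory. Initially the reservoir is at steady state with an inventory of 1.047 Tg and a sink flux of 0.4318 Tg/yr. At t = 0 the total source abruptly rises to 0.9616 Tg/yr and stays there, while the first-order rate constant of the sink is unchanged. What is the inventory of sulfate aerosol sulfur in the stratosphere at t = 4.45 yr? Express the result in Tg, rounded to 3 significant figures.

τ = M₀/F₀ = 1.047/0.4318 = 2.425 yr; rate constant k = 1/τ.
New steady state M_∞ = F₁/k = F₁·τ = 0.9616 × 2.425 = 2.3316 Tg.
M(t) = M_∞ + (M₀ − M_∞)·e^(−t/τ); t/τ = 4.45/2.425 = 1.835, so e^(−t/τ) = 0.1596.
M(t) = 2.3316 − 1.285 × 0.1596 = 2.1266 Tg.

2.13 Tg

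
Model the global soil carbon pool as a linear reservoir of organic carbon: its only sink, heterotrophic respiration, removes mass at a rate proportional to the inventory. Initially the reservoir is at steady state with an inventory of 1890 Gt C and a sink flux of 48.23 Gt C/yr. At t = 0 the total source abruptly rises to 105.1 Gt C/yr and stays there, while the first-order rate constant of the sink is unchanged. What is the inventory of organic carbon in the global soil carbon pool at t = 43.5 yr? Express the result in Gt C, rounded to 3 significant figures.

3380 Gt C

The sink rate constant is k = F₀/M₀ = 48.23/1890 = 0.02552 yr⁻¹.
Solving dM/dt = F₁ − kM with M(0) = M₀ gives M(t) = F₁/k + (M₀ − F₁/k)·e^(−kt).
F₁/k = 105.1/0.02552 = 4118.6 Gt C; kt = 0.02552 × 43.5 = 1.110, e^(−kt) = 0.3295.
M(43.5) = 4118.6 + (1890 − 4118.6) × 0.3295 = 4118.6 − 734.4 = 3384.2 Gt C.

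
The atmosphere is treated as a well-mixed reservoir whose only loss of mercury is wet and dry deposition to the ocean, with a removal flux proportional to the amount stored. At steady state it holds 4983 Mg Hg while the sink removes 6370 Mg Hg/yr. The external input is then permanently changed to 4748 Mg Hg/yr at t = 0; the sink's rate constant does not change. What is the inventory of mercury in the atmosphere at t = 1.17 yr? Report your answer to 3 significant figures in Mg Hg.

4000 Mg Hg

The sink rate constant is k = F₀/M₀ = 6370/4983 = 1.278 yr⁻¹.
Solving dM/dt = F₁ − kM with M(0) = M₀ gives M(t) = F₁/k + (M₀ − F₁/k)·e^(−kt).
F₁/k = 4748/1.278 = 3714.2 Mg Hg; kt = 1.278 × 1.17 = 1.496, e^(−kt) = 0.2241.
M(1.17) = 3714.2 + (4983 − 3714.2) × 0.2241 = 3714.2 + 284.3 = 3998.5 Mg Hg.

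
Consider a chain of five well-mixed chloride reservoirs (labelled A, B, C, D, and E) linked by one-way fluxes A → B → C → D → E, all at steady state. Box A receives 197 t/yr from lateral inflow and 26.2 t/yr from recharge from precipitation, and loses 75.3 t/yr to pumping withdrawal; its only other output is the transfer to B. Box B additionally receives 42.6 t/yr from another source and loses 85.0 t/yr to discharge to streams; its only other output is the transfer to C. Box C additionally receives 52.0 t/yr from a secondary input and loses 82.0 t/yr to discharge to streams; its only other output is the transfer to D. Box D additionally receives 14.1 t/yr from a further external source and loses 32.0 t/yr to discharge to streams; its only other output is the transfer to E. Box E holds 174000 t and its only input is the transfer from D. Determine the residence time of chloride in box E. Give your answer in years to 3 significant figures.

3020 yr

Box A: F(A→B) = (197 + 26.2) − 75.3 = 147.90 t/yr.
Box B: F(B→C) = (147.90 + 42.6) − 85.0 = 105.50 t/yr.
Box C: F(C→D) = (105.50 + 52.0) − 82.0 = 75.500 t/yr.
Box D: F(D→E) = (75.500 + 14.1) − 32.0 = 57.600 t/yr.
Box E throughput = its input = 57.600 t/yr; τ = 174000 / 57.600 = 3021 yr.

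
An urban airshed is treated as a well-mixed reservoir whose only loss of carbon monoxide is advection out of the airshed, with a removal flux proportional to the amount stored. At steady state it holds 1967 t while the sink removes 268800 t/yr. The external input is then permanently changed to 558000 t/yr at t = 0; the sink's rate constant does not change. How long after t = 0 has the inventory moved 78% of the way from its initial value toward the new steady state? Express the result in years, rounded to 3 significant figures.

τ = M₀/F₀ = 1967/268800 = 0.007318 yr.
The remaining gap fraction is e^(−t/τ); 78% covered ⇒ e^(−t/τ) = 0.220.
t = −τ ln(0.220) = 0.007318 × 1.514 = 0.01108 yr.

0.0111 yr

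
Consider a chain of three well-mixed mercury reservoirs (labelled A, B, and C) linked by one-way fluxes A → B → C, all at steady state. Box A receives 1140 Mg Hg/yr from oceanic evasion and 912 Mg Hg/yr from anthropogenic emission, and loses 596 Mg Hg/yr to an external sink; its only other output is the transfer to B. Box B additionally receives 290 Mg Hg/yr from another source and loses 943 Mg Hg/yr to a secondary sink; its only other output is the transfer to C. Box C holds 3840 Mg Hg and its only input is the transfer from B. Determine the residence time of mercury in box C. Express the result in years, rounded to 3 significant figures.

Box A: F(A→B) = (1140 + 912) − 596 = 1456.0 Mg Hg/yr.
Box B: F(B→C) = (1456.0 + 290) − 943 = 803.00 Mg Hg/yr.
Box C throughput = its input = 803.00 Mg Hg/yr; τ = 3840 / 803.00 = 4.782 yr.

4.78 yr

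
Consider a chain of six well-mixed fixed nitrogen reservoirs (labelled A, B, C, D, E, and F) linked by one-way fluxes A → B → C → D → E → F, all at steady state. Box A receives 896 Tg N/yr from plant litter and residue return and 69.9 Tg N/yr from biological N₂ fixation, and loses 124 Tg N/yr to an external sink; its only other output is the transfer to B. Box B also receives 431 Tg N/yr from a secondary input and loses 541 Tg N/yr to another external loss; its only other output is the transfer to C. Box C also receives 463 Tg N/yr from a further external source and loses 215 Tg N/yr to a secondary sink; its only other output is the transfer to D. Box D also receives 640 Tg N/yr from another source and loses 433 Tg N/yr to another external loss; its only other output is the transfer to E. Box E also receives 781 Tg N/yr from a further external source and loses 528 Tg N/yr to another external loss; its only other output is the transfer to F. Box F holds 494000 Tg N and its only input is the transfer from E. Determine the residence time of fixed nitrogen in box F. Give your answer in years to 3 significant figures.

343 yr

Box A: F(A→B) = (896 + 69.9) − 124 = 841.90 Tg N/yr.
Box B: F(B→C) = (841.90 + 431) − 541 = 731.90 Tg N/yr.
Box C: F(C→D) = (731.90 + 463) − 215 = 979.90 Tg N/yr.
Box D: F(D→E) = (979.90 + 640) − 433 = 1186.9 Tg N/yr.
Box E: F(E→F) = (1186.9 + 781) − 528 = 1439.9 Tg N/yr.
Box F throughput = its input = 1439.9 Tg N/yr; τ = 494000 / 1439.9 = 343.1 yr.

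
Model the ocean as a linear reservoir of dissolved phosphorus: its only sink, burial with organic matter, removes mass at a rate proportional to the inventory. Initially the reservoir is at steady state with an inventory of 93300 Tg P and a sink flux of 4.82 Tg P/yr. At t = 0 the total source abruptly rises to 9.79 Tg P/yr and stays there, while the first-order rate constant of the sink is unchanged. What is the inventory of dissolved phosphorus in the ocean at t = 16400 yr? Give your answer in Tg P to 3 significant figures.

The sink rate constant is k = F₀/M₀ = 4.82/93300 = 5.166×10^-5 yr⁻¹.
Solving dM/dt = F₁ − kM with M(0) = M₀ gives M(t) = F₁/k + (M₀ − F₁/k)·e^(−kt).
F₁/k = 9.79/5.166×10^-5 = 189500 Tg P; kt = 5.166×10^-5 × 16400 = 0.8472, e^(−kt) = 0.4286.
M(16400) = 189500 + (93300 − 189500) × 0.4286 = 189500 − 41230 = 148270 Tg P.

148000 Tg P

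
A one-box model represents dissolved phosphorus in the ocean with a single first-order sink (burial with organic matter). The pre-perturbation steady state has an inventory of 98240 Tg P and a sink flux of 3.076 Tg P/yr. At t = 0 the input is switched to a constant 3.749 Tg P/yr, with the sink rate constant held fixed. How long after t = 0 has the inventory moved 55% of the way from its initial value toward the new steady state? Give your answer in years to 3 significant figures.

25500 yr

τ = M₀/F₀ = 98240/3.076 = 31940 yr.
The remaining gap fraction is e^(−t/τ); 55% covered ⇒ e^(−t/τ) = 0.450.
t = −τ ln(0.450) = 31940 × 0.7985 = 25500 yr.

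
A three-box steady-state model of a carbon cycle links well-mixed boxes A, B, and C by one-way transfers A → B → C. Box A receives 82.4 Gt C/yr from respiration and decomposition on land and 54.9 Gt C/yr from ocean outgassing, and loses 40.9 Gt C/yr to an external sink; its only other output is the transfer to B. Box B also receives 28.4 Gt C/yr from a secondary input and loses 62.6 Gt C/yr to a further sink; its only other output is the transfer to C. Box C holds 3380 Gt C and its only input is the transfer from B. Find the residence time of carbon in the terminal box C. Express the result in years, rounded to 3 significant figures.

54.3 yr

Box A: F(A→B) = (82.4 + 54.9) − 40.9 = 96.400 Gt C/yr.
Box B: F(B→C) = (96.400 + 28.4) − 62.6 = 62.200 Gt C/yr.
Box C throughput = its input = 62.200 Gt C/yr; τ = 3380 / 62.200 = 54.34 yr.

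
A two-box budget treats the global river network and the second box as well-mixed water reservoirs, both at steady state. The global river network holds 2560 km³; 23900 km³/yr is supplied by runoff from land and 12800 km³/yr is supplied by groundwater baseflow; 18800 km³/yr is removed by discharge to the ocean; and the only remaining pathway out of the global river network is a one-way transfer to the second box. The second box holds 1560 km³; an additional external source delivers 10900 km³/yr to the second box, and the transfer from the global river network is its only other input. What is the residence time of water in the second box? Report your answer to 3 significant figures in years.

0.0542 yr

Balance the global river network: ΣF_in = 23900 + 12800 = 36700 km³/yr.
Transfer to the second box = ΣF_in − (18800) = 17900 km³/yr.
Total input to the second box = 17900 + 10900 = 28800 km³/yr; at steady state this equals its total output.
τ = M / F = 1560 / 28800 = 0.05417 yr.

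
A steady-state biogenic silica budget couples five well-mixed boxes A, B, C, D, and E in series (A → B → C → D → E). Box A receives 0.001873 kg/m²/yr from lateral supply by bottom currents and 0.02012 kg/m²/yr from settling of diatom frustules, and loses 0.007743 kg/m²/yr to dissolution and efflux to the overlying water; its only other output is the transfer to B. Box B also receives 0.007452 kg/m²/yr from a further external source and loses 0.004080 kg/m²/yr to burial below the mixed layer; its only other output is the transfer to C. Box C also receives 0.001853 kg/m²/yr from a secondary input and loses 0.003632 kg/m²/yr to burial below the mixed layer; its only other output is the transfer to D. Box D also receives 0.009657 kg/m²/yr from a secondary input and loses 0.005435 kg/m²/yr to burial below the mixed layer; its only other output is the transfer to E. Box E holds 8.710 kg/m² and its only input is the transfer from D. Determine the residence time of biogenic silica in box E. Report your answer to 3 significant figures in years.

434 yr

Box A: F(A→B) = (0.001873 + 0.02012) − 0.007743 = 0.014250 kg/m²/yr.
Box B: F(B→C) = (0.014250 + 0.007452) − 0.004080 = 0.017622 kg/m²/yr.
Box C: F(C→D) = (0.017622 + 0.001853) − 0.003632 = 0.015843 kg/m²/yr.
Box D: F(D→E) = (0.015843 + 0.009657) − 0.005435 = 0.020065 kg/m²/yr.
Box E throughput = its input = 0.020065 kg/m²/yr; τ = 8.710 / 0.020065 = 434.1 yr.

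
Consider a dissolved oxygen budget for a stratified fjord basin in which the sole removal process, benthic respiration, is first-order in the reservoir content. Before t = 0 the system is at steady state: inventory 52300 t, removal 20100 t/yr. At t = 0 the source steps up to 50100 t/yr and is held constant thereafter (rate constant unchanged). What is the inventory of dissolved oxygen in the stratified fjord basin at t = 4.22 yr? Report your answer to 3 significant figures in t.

115000 t

τ = M₀/F₀ = 52300/20100 = 2.602 yr; rate constant k = 1/τ.
New steady state M_∞ = F₁/k = F₁·τ = 50100 × 2.602 = 130360 t.
M(t) = M_∞ + (M₀ − M_∞)·e^(−t/τ); t/τ = 4.22/2.602 = 1.622, so e^(−t/τ) = 0.1975.
M(t) = 130360 − 78060 × 0.1975 = 114940 t.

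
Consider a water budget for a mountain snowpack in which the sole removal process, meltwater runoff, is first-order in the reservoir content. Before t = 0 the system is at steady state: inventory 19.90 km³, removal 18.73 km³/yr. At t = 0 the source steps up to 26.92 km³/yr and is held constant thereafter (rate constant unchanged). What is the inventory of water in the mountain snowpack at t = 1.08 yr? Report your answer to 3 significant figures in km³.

Residence time τ = M₀/F₀ = 1.062 yr. The eventual steady state is M_∞ = M₀·(F₁/F₀) = 19.90 × 26.92/18.73 = 28.602 km³.
The anomaly ΔM(t) = M(t) − M_∞ decays as ΔM₀·e^(−t/τ) with ΔM₀ = 19.90 − 28.602 = −8.702 km³.
At t = 1.08 yr, e^(−t/τ) = e^(−1.017) = 0.3619, so ΔM = −3.149 km³ and M = 28.602 − 3.149 = 25.453 km³.

25.5 km³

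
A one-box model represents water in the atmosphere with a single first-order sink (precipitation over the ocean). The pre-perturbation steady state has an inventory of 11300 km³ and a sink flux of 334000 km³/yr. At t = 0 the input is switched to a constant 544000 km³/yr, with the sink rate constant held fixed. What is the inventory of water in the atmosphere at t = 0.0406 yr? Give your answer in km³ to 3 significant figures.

16300 km³

Residence time τ = M₀/F₀ = 0.03383 yr. The eventual steady state is M_∞ = M₀·(F₁/F₀) = 11300 × 544000/334000 = 18405 km³.
The anomaly ΔM(t) = M(t) − M_∞ decays as ΔM₀·e^(−t/τ) with ΔM₀ = 11300 − 18405 = −7105 km³.
At t = 0.0406 yr, e^(−t/τ) = e^(−1.200) = 0.3012, so ΔM = −2140 km³ and M = 18405 − 2140 = 16265 km³.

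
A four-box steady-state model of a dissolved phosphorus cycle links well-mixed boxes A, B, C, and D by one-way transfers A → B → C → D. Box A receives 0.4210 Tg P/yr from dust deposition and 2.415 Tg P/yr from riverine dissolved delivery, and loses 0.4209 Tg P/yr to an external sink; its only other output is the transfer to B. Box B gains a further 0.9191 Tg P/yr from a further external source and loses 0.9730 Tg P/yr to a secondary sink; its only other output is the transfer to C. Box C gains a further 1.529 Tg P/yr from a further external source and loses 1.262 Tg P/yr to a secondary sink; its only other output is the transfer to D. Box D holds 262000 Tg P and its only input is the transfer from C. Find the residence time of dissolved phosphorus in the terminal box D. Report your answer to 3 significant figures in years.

99700 yr

Box A: F(A→B) = (0.4210 + 2.415) − 0.4209 = 2.4151 Tg P/yr.
Box B: F(B→C) = (2.4151 + 0.9191) − 0.9730 = 2.3612 Tg P/yr.
Box C: F(C→D) = (2.3612 + 1.529) − 1.262 = 2.6282 Tg P/yr.
Box D throughput = its input = 2.6282 Tg P/yr; τ = 262000 / 2.6282 = 99690 yr.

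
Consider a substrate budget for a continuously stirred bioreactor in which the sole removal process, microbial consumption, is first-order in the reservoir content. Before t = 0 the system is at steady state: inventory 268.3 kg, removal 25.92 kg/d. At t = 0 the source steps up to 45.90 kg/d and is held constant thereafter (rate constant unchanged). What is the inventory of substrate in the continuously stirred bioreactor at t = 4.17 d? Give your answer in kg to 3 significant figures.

337 kg

The sink rate constant is k = F₀/M₀ = 25.92/268.3 = 0.09661 d⁻¹.
Solving dM/dt = F₁ − kM with M(0) = M₀ gives M(t) = F₁/k + (M₀ − F₁/k)·e^(−kt).
F₁/k = 45.90/0.09661 = 475.11 kg; kt = 0.09661 × 4.17 = 0.4029, e^(−kt) = 0.6684.
M(4.17) = 475.11 + (268.3 − 475.11) × 0.6684 = 475.11 − 138.2 = 336.88 kg.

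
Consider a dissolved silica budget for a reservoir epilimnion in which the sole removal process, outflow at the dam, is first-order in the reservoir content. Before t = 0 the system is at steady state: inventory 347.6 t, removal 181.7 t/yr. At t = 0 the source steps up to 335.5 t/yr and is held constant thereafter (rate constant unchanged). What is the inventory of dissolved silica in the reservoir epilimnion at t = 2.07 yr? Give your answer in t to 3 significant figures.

The sink rate constant is k = F₀/M₀ = 181.7/347.6 = 0.5227 yr⁻¹.
Solving dM/dt = F₁ − kM with M(0) = M₀ gives M(t) = F₁/k + (M₀ − F₁/k)·e^(−kt).
F₁/k = 335.5/0.5227 = 641.83 t; kt = 0.5227 × 2.07 = 1.082, e^(−kt) = 0.3389.
M(2.07) = 641.83 + (347.6 − 641.83) × 0.3389 = 641.83 − 99.71 = 542.11 t.

542 t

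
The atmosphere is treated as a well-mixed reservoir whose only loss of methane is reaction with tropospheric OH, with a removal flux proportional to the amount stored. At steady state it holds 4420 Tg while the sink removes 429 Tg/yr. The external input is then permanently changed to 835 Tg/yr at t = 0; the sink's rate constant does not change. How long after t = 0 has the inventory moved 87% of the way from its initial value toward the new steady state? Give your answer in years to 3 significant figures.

21.0 yr

τ = M₀/F₀ = 4420/429 = 10.30 yr.
The remaining gap fraction is e^(−t/τ); 87% covered ⇒ e^(−t/τ) = 0.130.
t = −τ ln(0.130) = 10.30 × 2.040 = 21.02 yr.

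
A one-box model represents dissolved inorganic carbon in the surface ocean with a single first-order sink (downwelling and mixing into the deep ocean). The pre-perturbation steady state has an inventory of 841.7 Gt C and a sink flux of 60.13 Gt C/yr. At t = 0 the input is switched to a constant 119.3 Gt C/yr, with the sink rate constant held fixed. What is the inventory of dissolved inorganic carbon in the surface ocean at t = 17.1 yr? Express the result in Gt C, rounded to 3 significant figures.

1430 Gt C

The sink rate constant is k = F₀/M₀ = 60.13/841.7 = 0.07144 yr⁻¹.
Solving dM/dt = F₁ − kM with M(0) = M₀ gives M(t) = F₁/k + (M₀ − F₁/k)·e^(−kt).
F₁/k = 119.3/0.07144 = 1670.0 Gt C; kt = 0.07144 × 17.1 = 1.222, e^(−kt) = 0.2948.
M(17.1) = 1670.0 + (841.7 − 1670.0) × 0.2948 = 1670.0 − 244.1 = 1425.8 Gt C.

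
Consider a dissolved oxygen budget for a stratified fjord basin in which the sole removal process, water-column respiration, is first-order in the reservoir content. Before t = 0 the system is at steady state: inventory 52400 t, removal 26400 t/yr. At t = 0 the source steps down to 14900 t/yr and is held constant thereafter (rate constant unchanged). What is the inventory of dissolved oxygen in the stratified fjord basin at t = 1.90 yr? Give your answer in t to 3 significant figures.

τ = M₀/F₀ = 52400/26400 = 1.985 yr; rate constant k = 1/τ.
New steady state M_∞ = F₁/k = F₁·τ = 14900 × 1.985 = 29574 t.
M(t) = M_∞ + (M₀ − M_∞)·e^(−t/τ); t/τ = 1.90/1.985 = 0.9573, so e^(−t/τ) = 0.3839.
M(t) = 29574 + 22830 × 0.3839 = 38338 t.

38300 t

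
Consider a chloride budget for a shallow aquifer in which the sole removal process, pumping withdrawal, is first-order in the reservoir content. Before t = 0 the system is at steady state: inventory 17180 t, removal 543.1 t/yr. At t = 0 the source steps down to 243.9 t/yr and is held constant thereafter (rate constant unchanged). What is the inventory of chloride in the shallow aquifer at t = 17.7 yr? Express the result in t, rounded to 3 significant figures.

Residence time τ = M₀/F₀ = 31.63 yr. The eventual steady state is M_∞ = M₀·(F₁/F₀) = 17180 × 243.9/543.1 = 7715.3 t.
The anomaly ΔM(t) = M(t) − M_∞ decays as ΔM₀·e^(−t/τ) with ΔM₀ = 17180 − 7715.3 = 9465 t.
At t = 17.7 yr, e^(−t/τ) = e^(−0.5595) = 0.5715, so ΔM = 5409 t and M = 7715.3 + 5409 = 13124 t.

13100 t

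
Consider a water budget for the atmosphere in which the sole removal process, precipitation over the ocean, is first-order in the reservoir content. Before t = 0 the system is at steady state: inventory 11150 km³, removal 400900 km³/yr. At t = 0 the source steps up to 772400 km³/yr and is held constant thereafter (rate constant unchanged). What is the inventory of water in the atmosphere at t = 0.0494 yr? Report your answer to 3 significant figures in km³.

Residence time τ = M₀/F₀ = 0.02781 yr. The eventual steady state is M_∞ = M₀·(F₁/F₀) = 11150 × 772400/400900 = 21482 km³.
The anomaly ΔM(t) = M(t) − M_∞ decays as ΔM₀·e^(−t/τ) with ΔM₀ = 11150 − 21482 = −10330 km³.
At t = 0.0494 yr, e^(−t/τ) = e^(−1.776) = 0.1693, so ΔM = −1749 km³ and M = 21482 − 1749 = 19733 km³.

19700 km³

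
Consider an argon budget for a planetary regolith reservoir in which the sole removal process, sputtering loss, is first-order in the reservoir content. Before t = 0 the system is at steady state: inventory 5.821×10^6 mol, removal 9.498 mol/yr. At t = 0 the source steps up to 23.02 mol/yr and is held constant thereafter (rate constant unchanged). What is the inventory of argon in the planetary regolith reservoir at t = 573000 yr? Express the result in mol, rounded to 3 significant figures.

1.09×10^7 mol

τ = M₀/F₀ = 5.821×10^6/9.498 = 612900 yr; rate constant k = 1/τ.
New steady state M_∞ = F₁/k = F₁·τ = 23.02 × 612900 = 1.4108×10^7 mol.
M(t) = M_∞ + (M₀ − M_∞)·e^(−t/τ); t/τ = 573000/612900 = 0.9350, so e^(−t/τ) = 0.3926.
M(t) = 1.4108×10^7 − 8.287×10^6 × 0.3926 = 1.0855×10^7 mol.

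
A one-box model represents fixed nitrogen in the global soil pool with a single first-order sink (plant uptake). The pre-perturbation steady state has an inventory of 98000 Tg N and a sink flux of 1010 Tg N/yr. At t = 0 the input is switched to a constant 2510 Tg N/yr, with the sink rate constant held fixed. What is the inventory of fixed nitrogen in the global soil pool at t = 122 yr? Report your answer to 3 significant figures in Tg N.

τ = M₀/F₀ = 98000/1010 = 97.03 yr; rate constant k = 1/τ.
New steady state M_∞ = F₁/k = F₁·τ = 2510 × 97.03 = 243540 Tg N.
M(t) = M_∞ + (M₀ − M_∞)·e^(−t/τ); t/τ = 122/97.03 = 1.257, so e^(−t/τ) = 0.2844.
M(t) = 243540 − 145500 × 0.2844 = 202150 Tg N.

202000 Tg N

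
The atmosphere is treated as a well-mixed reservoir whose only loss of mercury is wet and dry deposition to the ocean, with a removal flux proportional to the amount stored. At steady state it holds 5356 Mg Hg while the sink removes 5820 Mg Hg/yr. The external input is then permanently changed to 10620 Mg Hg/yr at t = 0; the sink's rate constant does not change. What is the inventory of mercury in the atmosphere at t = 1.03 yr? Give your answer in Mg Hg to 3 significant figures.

τ = M₀/F₀ = 5356/5820 = 0.9203 yr; rate constant k = 1/τ.
New steady state M_∞ = F₁/k = F₁·τ = 10620 × 0.9203 = 9773.3 Mg Hg.
M(t) = M_∞ + (M₀ − M_∞)·e^(−t/τ); t/τ = 1.03/0.9203 = 1.119, so e^(−t/τ) = 0.3265.
M(t) = 9773.3 − 4417 × 0.3265 = 8330.9 Mg Hg.

8330 Mg Hg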